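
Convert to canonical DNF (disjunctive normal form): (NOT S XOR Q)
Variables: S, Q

(NOT S AND NOT Q) OR (S AND Q)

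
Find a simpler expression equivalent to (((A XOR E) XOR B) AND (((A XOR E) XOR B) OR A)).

By absorption (E AND (E OR v) = E):
= ((A XOR E) XOR B)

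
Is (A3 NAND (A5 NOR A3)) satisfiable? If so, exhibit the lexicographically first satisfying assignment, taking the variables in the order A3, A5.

A3=0, A5=0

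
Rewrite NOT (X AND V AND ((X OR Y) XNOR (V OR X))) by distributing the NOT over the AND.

NOT X OR NOT V OR NOT ((X OR Y) XNOR (V OR X))
De Morgan's: NOT(AND of terms) = OR of negations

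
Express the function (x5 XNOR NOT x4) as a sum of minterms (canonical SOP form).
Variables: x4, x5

Σm(1, 2) = (NOT x4 AND x5) OR (x4 AND NOT x5)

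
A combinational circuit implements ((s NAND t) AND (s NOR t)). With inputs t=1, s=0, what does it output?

Substituting: ((0 NAND 1) AND (0 NOR 1))
= 0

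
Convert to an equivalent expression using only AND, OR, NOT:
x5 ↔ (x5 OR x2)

(x5 AND (x5 OR x2)) OR (NOT x5 AND NOT (x5 OR x2))
(Biconditional = both true or both false)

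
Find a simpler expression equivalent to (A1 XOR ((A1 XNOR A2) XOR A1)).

By XOR self-cancellation ((E XOR v) XOR v = E):
= (A1 XNOR A2)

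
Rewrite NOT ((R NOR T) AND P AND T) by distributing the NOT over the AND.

NOT (R NOR T) OR NOT P OR NOT T
De Morgan's: NOT(AND of terms) = OR of negations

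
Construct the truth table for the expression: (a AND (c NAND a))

a | c | Output
--------------
0 | 0 | 0
0 | 1 | 0
1 | 0 | 1
1 | 1 | 0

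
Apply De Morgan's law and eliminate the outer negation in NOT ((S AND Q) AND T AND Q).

NOT (S AND Q) OR NOT T OR NOT Q
De Morgan's: NOT(AND of terms) = OR of negations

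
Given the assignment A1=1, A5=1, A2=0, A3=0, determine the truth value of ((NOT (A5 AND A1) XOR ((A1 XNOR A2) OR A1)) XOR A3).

Substituting: ((NOT (1 AND 1) XOR ((1 XNOR 0) OR 1)) XOR 0)
= 1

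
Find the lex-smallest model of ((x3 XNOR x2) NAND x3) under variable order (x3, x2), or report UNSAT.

x3=0, x2=0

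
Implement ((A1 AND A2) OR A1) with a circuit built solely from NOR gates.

((((A1 NOR A1) NOR (A2 NOR A2)) NOR A1) NOR (((A1 NOR A1) NOR (A2 NOR A2)) NOR A1))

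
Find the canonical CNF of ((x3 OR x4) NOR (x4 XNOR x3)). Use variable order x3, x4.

(x3 OR x4) AND (x3 OR NOT x4) AND (NOT x3 OR x4) AND (NOT x3 OR NOT x4)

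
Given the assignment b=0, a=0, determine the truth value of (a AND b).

Substituting: (0 AND 0)
= 0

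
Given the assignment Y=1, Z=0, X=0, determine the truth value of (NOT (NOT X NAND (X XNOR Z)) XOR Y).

Substituting: (NOT (NOT 0 NAND (0 XNOR 0)) XOR 1)
= 0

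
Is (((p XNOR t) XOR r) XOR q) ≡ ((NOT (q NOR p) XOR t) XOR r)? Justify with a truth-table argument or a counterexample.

No. Counterexample: with t=0, r=0, q=0, p=0, Expression 1 = 1 but Expression 2 = 0.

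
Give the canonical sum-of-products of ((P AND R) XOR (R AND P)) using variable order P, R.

Σm() = FALSE (no minterms)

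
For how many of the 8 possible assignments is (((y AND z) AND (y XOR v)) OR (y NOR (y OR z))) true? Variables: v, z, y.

Satisfying assignments: (0,0,0), (0,1,1), (1,0,0)
Count: 3 out of 8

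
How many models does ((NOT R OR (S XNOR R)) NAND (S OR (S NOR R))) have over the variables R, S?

Satisfying assignments: (1,0)
Count: 1 out of 4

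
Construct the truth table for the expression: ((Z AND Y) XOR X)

Z | X | Y | Output
------------------
0 | 0 | 0 | 0
0 | 0 | 1 | 0
0 | 1 | 0 | 1
0 | 1 | 1 | 1
1 | 0 | 0 | 0
1 | 0 | 1 | 1
1 | 1 | 0 | 1
1 | 1 | 1 | 0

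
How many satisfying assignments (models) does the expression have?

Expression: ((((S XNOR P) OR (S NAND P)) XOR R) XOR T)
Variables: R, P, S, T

Satisfying assignments: (0,0,0,0), (0,0,1,0), (0,1,0,0), (0,1,1,0), (1,0,0,1), (1,0,1,1), (1,1,0,1), (1,1,1,1)
Count: 8 out of 16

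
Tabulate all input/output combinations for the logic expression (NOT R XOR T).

T | R | Output
--------------
0 | 0 | 1
0 | 1 | 0
1 | 0 | 0
1 | 1 | 1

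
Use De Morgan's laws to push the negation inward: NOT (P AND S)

NOT P OR NOT S
De Morgan's: NOT(AND of terms) = OR of negations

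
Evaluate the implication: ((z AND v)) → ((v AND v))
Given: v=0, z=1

Antecedent ((z AND v)) = 0; consequent ((v AND v)) = 0.
0 → 0 = 1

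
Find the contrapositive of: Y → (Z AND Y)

Contrapositive: NOT (Z AND Y) → NOT Y
Note: A statement and its contrapositive are logically equivalent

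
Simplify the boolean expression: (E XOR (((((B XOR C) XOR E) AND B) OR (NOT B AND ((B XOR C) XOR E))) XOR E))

By XOR self-cancellation ((E XOR v) XOR v = E) then distribution ((E AND v) OR (E AND NOT v) = E):
= ((B XOR C) XOR E)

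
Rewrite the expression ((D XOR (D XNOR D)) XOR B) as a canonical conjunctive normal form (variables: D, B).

(D OR NOT B) AND (NOT D OR B)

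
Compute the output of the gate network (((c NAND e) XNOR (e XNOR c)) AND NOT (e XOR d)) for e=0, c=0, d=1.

Substituting: (((0 NAND 0) XNOR (0 XNOR 0)) AND NOT (0 XOR 1))
= 0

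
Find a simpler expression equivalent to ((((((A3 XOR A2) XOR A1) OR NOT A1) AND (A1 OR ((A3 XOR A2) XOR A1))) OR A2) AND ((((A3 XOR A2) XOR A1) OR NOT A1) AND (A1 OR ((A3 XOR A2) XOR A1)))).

By absorption (E AND (E OR v) = E) then distribution ((E OR v) AND (E OR NOT v) = E):
= ((A3 XOR A2) XOR A1)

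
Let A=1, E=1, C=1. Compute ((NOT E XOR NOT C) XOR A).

Substituting: ((NOT 1 XOR NOT 1) XOR 1)
= 1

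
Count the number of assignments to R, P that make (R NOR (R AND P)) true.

Satisfying assignments: (0,0), (0,1)
Count: 2 out of 4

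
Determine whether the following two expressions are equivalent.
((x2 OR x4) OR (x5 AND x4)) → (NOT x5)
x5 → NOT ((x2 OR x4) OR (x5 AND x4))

Yes, Contrapositive is always equivalent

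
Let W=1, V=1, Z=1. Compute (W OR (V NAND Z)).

Substituting: (1 OR (1 NAND 1))
= 1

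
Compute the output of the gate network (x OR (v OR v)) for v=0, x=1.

Substituting: (1 OR (0 OR 0))
= 1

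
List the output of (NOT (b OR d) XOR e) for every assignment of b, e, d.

b | e | d | Output
------------------
0 | 0 | 0 | 1
0 | 0 | 1 | 0
0 | 1 | 0 | 0
0 | 1 | 1 | 1
1 | 0 | 0 | 0
1 | 0 | 1 | 0
1 | 1 | 0 | 1
1 | 1 | 1 | 1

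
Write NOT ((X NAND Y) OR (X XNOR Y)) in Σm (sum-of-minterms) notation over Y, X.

Σm() = FALSE (no minterms)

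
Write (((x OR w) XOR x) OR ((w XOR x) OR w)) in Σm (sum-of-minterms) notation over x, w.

Σm(1, 2, 3) = (NOT x AND w) OR (x AND NOT w) OR (x AND w)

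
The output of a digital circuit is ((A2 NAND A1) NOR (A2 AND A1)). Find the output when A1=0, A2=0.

Substituting: ((0 NAND 0) NOR (0 AND 0))
= 0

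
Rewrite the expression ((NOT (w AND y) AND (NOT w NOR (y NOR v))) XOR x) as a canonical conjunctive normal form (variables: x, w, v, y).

(x OR w OR v OR y) AND (x OR w OR v OR NOT y) AND (x OR w OR NOT v OR y) AND (x OR w OR NOT v OR NOT y) AND (x OR NOT w OR v OR y) AND (x OR NOT w OR v OR NOT y) AND (x OR NOT w OR NOT v OR NOT y) AND (NOT x OR NOT w OR NOT v OR y)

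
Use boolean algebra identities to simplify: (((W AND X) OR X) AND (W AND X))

By absorption (E AND (E OR v) = E):
= (W AND X)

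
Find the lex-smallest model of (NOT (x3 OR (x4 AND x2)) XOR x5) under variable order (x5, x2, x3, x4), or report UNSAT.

x5=0, x2=0, x3=0, x4=0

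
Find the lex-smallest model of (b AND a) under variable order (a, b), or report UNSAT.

a=1, b=1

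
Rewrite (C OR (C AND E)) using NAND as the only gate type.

((C NAND C) NAND (((C NAND E) NAND (C NAND E)) NAND ((C NAND E) NAND (C NAND E))))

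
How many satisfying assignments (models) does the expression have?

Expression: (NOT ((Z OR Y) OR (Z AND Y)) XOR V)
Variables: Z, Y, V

Satisfying assignments: (0,0,0), (0,1,1), (1,0,1), (1,1,1)
Count: 4 out of 8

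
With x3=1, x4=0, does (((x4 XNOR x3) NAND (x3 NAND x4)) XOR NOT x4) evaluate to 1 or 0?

Substituting: (((0 XNOR 1) NAND (1 NAND 0)) XOR NOT 0)
= 0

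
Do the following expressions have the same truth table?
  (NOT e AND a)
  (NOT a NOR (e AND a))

Yes, they are equivalent — the two output columns agree on all 4 assignments:
e | a | Expression 1 | Expression 2
-----------------------------------
0 | 0 | 0 | 0
0 | 1 | 1 | 1
1 | 0 | 0 | 0
1 | 1 | 0 | 0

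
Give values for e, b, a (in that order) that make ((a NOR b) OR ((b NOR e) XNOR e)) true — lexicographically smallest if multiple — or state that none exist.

e=0, b=0, a=0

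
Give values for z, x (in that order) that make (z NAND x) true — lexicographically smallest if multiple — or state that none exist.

z=0, x=0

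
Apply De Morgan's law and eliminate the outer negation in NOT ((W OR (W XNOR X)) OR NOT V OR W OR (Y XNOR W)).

NOT (W OR (W XNOR X)) AND V AND NOT W AND NOT (Y XNOR W)
De Morgan's: NOT(OR of terms) = AND of negations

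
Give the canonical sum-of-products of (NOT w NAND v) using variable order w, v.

Σm(0, 2, 3) = (NOT w AND NOT v) OR (w AND NOT v) OR (w AND v)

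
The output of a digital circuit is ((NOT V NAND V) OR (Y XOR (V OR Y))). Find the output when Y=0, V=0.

Substituting: ((NOT 0 NAND 0) OR (0 XOR (0 OR 0)))
= 1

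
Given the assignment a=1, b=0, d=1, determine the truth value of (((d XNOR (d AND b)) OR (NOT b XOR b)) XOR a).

Substituting: (((1 XNOR (1 AND 0)) OR (NOT 0 XOR 0)) XOR 1)
= 0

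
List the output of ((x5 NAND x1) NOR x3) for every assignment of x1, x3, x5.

x1 | x3 | x5 | Output
---------------------
0 | 0 | 0 | 0
0 | 0 | 1 | 0
0 | 1 | 0 | 0
0 | 1 | 1 | 0
1 | 0 | 0 | 0
1 | 0 | 1 | 1
1 | 1 | 0 | 0
1 | 1 | 1 | 0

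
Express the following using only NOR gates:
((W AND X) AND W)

((((W NOR W) NOR (X NOR X)) NOR ((W NOR W) NOR (X NOR X))) NOR (W NOR W))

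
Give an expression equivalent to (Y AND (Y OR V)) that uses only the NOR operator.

((Y NOR Y) NOR (((Y NOR V) NOR (Y NOR V)) NOR ((Y NOR V) NOR (Y NOR V))))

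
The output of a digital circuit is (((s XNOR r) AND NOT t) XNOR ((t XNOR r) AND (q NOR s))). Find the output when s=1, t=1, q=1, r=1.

Substituting: (((1 XNOR 1) AND NOT 1) XNOR ((1 XNOR 1) AND (1 NOR 1)))
= 1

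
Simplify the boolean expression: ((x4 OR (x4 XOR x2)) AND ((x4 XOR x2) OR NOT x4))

By distribution ((E OR v) AND (E OR NOT v) = E):
= (x4 XOR x2)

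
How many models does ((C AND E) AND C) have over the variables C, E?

Satisfying assignments: (1,1)
Count: 1 out of 4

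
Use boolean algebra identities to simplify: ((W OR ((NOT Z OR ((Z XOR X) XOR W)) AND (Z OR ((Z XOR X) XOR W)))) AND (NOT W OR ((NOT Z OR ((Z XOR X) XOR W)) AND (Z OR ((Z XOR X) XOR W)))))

By distribution ((E OR v) AND (E OR NOT v) = E) then distribution ((E OR v) AND (E OR NOT v) = E):
= ((Z XOR X) XOR W)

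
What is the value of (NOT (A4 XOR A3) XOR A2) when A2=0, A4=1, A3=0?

Substituting: (NOT (1 XOR 0) XOR 0)
= 0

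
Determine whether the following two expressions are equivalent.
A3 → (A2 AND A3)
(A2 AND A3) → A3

No, Converse is not equivalent to original (counterexample: A3=1, A2=0)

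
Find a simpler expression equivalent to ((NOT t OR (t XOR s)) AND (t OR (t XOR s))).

By distribution ((E OR v) AND (E OR NOT v) = E):
= (t XOR s)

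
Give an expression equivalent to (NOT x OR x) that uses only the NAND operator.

(((x NAND x) NAND (x NAND x)) NAND (x NAND x))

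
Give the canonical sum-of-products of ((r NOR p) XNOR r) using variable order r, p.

Σm(1) = (NOT r AND p)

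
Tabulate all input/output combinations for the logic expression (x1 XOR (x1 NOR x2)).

x2 | x1 | Output
----------------
0 | 0 | 1
0 | 1 | 1
1 | 0 | 0
1 | 1 | 1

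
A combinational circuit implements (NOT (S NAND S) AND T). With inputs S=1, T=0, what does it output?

Substituting: (NOT (1 NAND 1) AND 0)
= 0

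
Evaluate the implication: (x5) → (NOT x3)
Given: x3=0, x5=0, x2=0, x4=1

Antecedent (x5) = 0; consequent (NOT x3) = 1.
0 → 1 = 1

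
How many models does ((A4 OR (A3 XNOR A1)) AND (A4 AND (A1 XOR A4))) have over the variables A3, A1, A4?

Satisfying assignments: (0,0,1), (1,0,1)
Count: 2 out of 8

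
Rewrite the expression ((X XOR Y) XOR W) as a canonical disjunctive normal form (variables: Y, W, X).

(NOT Y AND NOT W AND X) OR (NOT Y AND W AND NOT X) OR (Y AND NOT W AND NOT X) OR (Y AND W AND X)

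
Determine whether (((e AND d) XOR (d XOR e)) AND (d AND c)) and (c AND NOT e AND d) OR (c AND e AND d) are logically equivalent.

Yes, they are equivalent — the two output columns agree on all 8 assignments:
c | e | d | Expression 1 | Expression 2
---------------------------------------
0 | 0 | 0 | 0 | 0
0 | 0 | 1 | 0 | 0
0 | 1 | 0 | 0 | 0
0 | 1 | 1 | 0 | 0
1 | 0 | 0 | 0 | 0
1 | 0 | 1 | 1 | 1
1 | 1 | 0 | 0 | 0
1 | 1 | 1 | 1 | 1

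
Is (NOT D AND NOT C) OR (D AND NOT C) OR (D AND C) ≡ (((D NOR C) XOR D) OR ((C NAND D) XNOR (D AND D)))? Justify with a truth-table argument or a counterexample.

Yes, they are equivalent — the two output columns agree on all 4 assignments:
D | C | Expression 1 | Expression 2
-----------------------------------
0 | 0 | 1 | 1
0 | 1 | 0 | 0
1 | 0 | 1 | 1
1 | 1 | 1 | 1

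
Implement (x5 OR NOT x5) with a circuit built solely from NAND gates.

((x5 NAND x5) NAND ((x5 NAND x5) NAND (x5 NAND x5)))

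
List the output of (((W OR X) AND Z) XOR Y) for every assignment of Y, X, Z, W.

Y | X | Z | W | Output
----------------------
0 | 0 | 0 | 0 | 0
0 | 0 | 0 | 1 | 0
0 | 0 | 1 | 0 | 0
0 | 0 | 1 | 1 | 1
0 | 1 | 0 | 0 | 0
0 | 1 | 0 | 1 | 0
0 | 1 | 1 | 0 | 1
0 | 1 | 1 | 1 | 1
1 | 0 | 0 | 0 | 1
1 | 0 | 0 | 1 | 1
1 | 0 | 1 | 0 | 1
1 | 0 | 1 | 1 | 0
1 | 1 | 0 | 0 | 1
1 | 1 | 0 | 1 | 1
1 | 1 | 1 | 0 | 0
1 | 1 | 1 | 1 | 0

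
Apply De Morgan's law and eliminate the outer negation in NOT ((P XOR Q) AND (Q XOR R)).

NOT (P XOR Q) OR NOT (Q XOR R)
De Morgan's: NOT(AND of terms) = OR of negations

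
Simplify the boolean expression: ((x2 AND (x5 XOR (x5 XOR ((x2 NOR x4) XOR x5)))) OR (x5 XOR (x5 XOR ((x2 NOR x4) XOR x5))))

By absorption (E OR (E AND v) = E) then XOR self-cancellation ((E XOR v) XOR v = E):
= ((x2 NOR x4) XOR x5)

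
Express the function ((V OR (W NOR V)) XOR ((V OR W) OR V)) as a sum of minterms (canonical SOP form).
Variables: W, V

Σm(0, 2) = (NOT W AND NOT V) OR (W AND NOT V)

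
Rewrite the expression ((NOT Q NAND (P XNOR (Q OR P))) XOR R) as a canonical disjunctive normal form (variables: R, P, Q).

(NOT R AND NOT P AND Q) OR (NOT R AND P AND Q) OR (R AND NOT P AND NOT Q) OR (R AND P AND NOT Q)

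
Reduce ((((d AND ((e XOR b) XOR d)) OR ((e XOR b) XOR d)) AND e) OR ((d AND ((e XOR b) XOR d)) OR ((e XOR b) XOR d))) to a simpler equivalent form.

By absorption (E OR (E AND v) = E) then absorption (E OR (E AND v) = E):
= ((e XOR b) XOR d)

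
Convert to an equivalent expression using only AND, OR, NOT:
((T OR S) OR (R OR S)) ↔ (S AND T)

(((T OR S) OR (R OR S)) AND (S AND T)) OR (NOT ((T OR S) OR (R OR S)) AND NOT (S AND T))
(Biconditional = both true or both false)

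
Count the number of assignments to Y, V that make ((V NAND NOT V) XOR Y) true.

Satisfying assignments: (0,0), (0,1)
Count: 2 out of 4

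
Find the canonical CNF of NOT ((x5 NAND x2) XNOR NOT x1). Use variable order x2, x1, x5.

(x2 OR x1 OR x5) AND (x2 OR x1 OR NOT x5) AND (NOT x2 OR x1 OR x5) AND (NOT x2 OR NOT x1 OR NOT x5)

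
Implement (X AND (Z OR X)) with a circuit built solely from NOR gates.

((X NOR X) NOR (((Z NOR X) NOR (Z NOR X)) NOR ((Z NOR X) NOR (Z NOR X))))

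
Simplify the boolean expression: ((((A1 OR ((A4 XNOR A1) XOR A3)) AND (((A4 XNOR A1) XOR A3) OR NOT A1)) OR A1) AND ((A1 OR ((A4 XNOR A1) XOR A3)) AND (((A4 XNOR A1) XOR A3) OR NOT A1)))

By absorption (E AND (E OR v) = E) then distribution ((E OR v) AND (E OR NOT v) = E):
= ((A4 XNOR A1) XOR A3)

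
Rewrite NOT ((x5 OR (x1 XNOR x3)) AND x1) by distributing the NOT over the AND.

NOT (x5 OR (x1 XNOR x3)) OR NOT x1
De Morgan's: NOT(AND of terms) = OR of negations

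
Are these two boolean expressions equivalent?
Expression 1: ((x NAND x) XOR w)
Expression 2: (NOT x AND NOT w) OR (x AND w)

Yes, they are equivalent — the two output columns agree on all 4 assignments:
x | w | Expression 1 | Expression 2
-----------------------------------
0 | 0 | 1 | 1
0 | 1 | 0 | 0
1 | 0 | 0 | 0
1 | 1 | 1 | 1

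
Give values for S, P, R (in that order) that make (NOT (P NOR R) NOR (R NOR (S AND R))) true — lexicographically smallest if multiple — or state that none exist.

UNSATISFIABLE - no assignment makes this expression true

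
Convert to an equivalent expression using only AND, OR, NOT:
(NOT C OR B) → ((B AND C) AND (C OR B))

NOT (NOT C OR B) OR ((B AND C) AND (C OR B))
(Implication elimination: A → B = NOT A OR B)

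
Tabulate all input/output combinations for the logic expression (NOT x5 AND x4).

x4 | x5 | Output
----------------
0 | 0 | 0
0 | 1 | 0
1 | 0 | 1
1 | 1 | 0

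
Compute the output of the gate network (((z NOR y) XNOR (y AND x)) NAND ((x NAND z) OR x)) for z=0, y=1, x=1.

Substituting: (((0 NOR 1) XNOR (1 AND 1)) NAND ((1 NAND 0) OR 1))
= 1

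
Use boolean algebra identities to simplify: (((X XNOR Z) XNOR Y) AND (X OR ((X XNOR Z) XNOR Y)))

By absorption (E AND (E OR v) = E):
= ((X XNOR Z) XNOR Y)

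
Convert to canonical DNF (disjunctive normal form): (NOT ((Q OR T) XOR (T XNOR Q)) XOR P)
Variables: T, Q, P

(NOT T AND NOT Q AND P) OR (NOT T AND Q AND P) OR (T AND NOT Q AND P) OR (T AND Q AND NOT P)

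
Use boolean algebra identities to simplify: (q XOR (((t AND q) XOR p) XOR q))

By XOR self-cancellation ((E XOR v) XOR v = E):
= ((t AND q) XOR p)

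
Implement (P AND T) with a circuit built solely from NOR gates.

((P NOR P) NOR (T NOR T))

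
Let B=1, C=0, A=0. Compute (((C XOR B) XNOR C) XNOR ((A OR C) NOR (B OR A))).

Substituting: (((0 XOR 1) XNOR 0) XNOR ((0 OR 0) NOR (1 OR 0)))
= 1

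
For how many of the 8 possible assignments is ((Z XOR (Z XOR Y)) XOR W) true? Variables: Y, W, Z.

Satisfying assignments: (0,1,0), (0,1,1), (1,0,0), (1,0,1)
Count: 4 out of 8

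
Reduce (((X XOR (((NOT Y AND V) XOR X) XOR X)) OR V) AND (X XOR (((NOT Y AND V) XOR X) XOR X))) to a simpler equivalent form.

By absorption (E AND (E OR v) = E) then XOR self-cancellation ((E XOR v) XOR v = E):
= ((NOT Y AND V) XOR X)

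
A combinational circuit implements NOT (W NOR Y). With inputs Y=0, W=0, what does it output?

Substituting: NOT (0 NOR 0)
= 0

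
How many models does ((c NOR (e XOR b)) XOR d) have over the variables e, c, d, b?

Satisfying assignments: (0,0,0,0), (0,0,1,1), (0,1,1,0), (0,1,1,1), (1,0,0,1), (1,0,1,0), (1,1,1,0), (1,1,1,1)
Count: 8 out of 16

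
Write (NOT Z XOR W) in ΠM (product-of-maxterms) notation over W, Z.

ΠM(1, 2) = (W OR NOT Z) AND (NOT W OR Z)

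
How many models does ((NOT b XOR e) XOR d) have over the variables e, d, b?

Satisfying assignments: (0,0,0), (0,1,1), (1,0,1), (1,1,0)
Count: 4 out of 8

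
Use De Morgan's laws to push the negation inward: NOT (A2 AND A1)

NOT A2 OR NOT A1
De Morgan's: NOT(AND of terms) = OR of negations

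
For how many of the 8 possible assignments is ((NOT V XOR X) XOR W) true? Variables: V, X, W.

Satisfying assignments: (0,0,0), (0,1,1), (1,0,1), (1,1,0)
Count: 4 out of 8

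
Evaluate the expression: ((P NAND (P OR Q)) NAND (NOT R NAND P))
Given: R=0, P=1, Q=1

Substituting: ((1 NAND (1 OR 1)) NAND (NOT 0 NAND 1))
= 1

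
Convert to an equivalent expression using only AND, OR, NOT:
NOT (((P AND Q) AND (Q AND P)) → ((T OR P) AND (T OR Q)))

((P AND Q) AND (Q AND P)) AND NOT ((T OR P) AND (T OR Q))
(Negated implication: NOT(A → B) = A AND NOT B)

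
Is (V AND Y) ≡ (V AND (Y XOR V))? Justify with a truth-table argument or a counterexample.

No. Counterexample: with V=1, Y=0, Expression 1 = 0 but Expression 2 = 1.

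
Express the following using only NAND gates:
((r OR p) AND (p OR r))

((((r NAND r) NAND (p NAND p)) NAND ((p NAND p) NAND (r NAND r))) NAND (((r NAND r) NAND (p NAND p)) NAND ((p NAND p) NAND (r NAND r))))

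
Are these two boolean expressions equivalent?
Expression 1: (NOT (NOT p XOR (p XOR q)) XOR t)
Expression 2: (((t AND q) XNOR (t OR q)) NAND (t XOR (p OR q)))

No. Counterexample: with p=0, q=0, t=0, Expression 1 = 0 but Expression 2 = 1.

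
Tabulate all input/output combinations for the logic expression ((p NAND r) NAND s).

p | r | s | Output
------------------
0 | 0 | 0 | 1
0 | 0 | 1 | 0
0 | 1 | 0 | 1
0 | 1 | 1 | 0
1 | 0 | 0 | 1
1 | 0 | 1 | 0
1 | 1 | 0 | 1
1 | 1 | 1 | 1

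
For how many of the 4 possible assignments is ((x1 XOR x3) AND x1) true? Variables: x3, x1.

Satisfying assignments: (0,1)
Count: 1 out of 4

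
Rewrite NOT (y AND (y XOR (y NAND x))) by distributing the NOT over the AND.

NOT y OR NOT (y XOR (y NAND x))
De Morgan's: NOT(AND of terms) = OR of negations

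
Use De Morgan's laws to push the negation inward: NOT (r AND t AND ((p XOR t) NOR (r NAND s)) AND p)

NOT r OR NOT t OR NOT ((p XOR t) NOR (r NAND s)) OR NOT p
De Morgan's: NOT(AND of terms) = OR of negations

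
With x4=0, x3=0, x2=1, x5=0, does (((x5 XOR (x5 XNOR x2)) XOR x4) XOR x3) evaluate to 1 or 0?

Substituting: (((0 XOR (0 XNOR 1)) XOR 0) XOR 0)
= 0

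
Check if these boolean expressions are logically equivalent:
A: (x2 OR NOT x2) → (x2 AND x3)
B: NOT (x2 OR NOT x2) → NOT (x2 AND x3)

No, Inverse is not equivalent to original (counterexample: x3=0, x2=0)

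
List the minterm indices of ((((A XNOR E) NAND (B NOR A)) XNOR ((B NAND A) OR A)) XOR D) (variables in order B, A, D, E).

Σm(1, 2, 4, 5, 8, 9, 12, 13) = (NOT B AND NOT A AND NOT D AND E) OR (NOT B AND NOT A AND D AND NOT E) OR (NOT B AND A AND NOT D AND NOT E) OR (NOT B AND A AND NOT D AND E) OR (B AND NOT A AND NOT D AND NOT E) OR (B AND NOT A AND NOT D AND E) OR (B AND A AND NOT D AND NOT E) OR (B AND A AND NOT D AND E)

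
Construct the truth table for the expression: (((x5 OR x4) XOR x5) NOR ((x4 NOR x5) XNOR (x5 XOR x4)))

x5 | x4 | Output
----------------
0 | 0 | 1
0 | 1 | 0
1 | 0 | 1
1 | 1 | 0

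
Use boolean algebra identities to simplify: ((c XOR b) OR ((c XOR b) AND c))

By absorption (E OR (E AND v) = E):
= (c XOR b)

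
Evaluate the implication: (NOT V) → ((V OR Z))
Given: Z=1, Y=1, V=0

Antecedent (NOT V) = 1; consequent ((V OR Z)) = 1.
1 → 1 = 1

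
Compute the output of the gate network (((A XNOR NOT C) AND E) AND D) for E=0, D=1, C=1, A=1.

Substituting: (((1 XNOR NOT 1) AND 0) AND 1)
= 0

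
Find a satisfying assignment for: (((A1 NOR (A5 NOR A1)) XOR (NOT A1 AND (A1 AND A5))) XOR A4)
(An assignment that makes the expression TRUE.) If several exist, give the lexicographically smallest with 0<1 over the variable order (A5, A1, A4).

A5=0, A1=0, A4=1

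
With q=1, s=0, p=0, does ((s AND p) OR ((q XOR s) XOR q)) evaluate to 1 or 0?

Substituting: ((0 AND 0) OR ((1 XOR 0) XOR 1))
= 0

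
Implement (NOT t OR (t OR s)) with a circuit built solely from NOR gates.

(((t NOR t) NOR ((t NOR s) NOR (t NOR s))) NOR ((t NOR t) NOR ((t NOR s) NOR (t NOR s))))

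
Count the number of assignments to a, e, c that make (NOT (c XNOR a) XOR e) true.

Satisfying assignments: (0,0,1), (0,1,0), (1,0,0), (1,1,1)
Count: 4 out of 8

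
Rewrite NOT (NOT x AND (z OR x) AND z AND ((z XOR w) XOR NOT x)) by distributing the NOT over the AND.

x OR NOT (z OR x) OR NOT z OR NOT ((z XOR w) XOR NOT x)
De Morgan's: NOT(AND of terms) = OR of negations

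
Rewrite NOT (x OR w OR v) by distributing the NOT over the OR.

NOT x AND NOT w AND NOT v
De Morgan's: NOT(OR of terms) = AND of negations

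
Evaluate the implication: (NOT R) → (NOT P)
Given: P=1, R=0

Antecedent (NOT R) = 1; consequent (NOT P) = 0.
1 → 0 = 0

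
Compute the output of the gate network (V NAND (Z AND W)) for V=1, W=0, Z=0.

Substituting: (1 NAND (0 AND 0))
= 1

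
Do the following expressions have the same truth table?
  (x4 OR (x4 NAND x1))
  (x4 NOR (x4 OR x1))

No. Counterexample: with x4=0, x1=1, Expression 1 = 1 but Expression 2 = 0.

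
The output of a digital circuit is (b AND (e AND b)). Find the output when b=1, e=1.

Substituting: (1 AND (1 AND 1))
= 1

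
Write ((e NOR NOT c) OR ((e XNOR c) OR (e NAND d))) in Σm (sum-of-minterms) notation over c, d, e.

Σm(0, 1, 2, 4, 5, 6, 7) = (NOT c AND NOT d AND NOT e) OR (NOT c AND NOT d AND e) OR (NOT c AND d AND NOT e) OR (c AND NOT d AND NOT e) OR (c AND NOT d AND e) OR (c AND d AND NOT e) OR (c AND d AND e)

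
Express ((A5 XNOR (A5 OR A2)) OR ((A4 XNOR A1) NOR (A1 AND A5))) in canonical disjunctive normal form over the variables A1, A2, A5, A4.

(NOT A1 AND NOT A2 AND NOT A5 AND NOT A4) OR (NOT A1 AND NOT A2 AND NOT A5 AND A4) OR (NOT A1 AND NOT A2 AND A5 AND NOT A4) OR (NOT A1 AND NOT A2 AND A5 AND A4) OR (NOT A1 AND A2 AND NOT A5 AND A4) OR (NOT A1 AND A2 AND A5 AND NOT A4) OR (NOT A1 AND A2 AND A5 AND A4) OR (A1 AND NOT A2 AND NOT A5 AND NOT A4) OR (A1 AND NOT A2 AND NOT A5 AND A4) OR (A1 AND NOT A2 AND A5 AND NOT A4) OR (A1 AND NOT A2 AND A5 AND A4) OR (A1 AND A2 AND NOT A5 AND NOT A4) OR (A1 AND A2 AND A5 AND NOT A4) OR (A1 AND A2 AND A5 AND A4)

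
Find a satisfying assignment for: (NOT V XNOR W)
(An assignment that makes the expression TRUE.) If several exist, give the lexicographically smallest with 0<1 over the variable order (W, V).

W=0, V=1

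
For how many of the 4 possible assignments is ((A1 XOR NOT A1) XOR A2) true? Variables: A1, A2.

Satisfying assignments: (0,0), (1,0)
Count: 2 out of 4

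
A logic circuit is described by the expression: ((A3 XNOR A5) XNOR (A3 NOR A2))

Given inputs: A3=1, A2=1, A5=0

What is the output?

Substituting: ((1 XNOR 0) XNOR (1 NOR 1))
= 1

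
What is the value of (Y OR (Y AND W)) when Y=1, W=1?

Substituting: (1 OR (1 AND 1))
= 1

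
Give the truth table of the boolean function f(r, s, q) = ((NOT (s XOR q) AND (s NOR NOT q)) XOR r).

r | s | q | Output
------------------
0 | 0 | 0 | 0
0 | 0 | 1 | 0
0 | 1 | 0 | 0
0 | 1 | 1 | 0
1 | 0 | 0 | 1
1 | 0 | 1 | 1
1 | 1 | 0 | 1
1 | 1 | 1 | 1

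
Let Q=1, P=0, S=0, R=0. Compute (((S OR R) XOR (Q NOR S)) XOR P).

Substituting: (((0 OR 0) XOR (1 NOR 0)) XOR 0)
= 0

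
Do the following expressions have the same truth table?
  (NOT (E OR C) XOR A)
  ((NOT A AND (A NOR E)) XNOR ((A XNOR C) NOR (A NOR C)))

No. Counterexample: with A=0, C=0, E=0, Expression 1 = 1 but Expression 2 = 0.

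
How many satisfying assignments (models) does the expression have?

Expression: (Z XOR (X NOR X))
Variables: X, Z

Satisfying assignments: (0,0), (1,1)
Count: 2 out of 4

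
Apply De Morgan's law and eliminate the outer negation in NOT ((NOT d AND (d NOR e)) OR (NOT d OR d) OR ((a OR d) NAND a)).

NOT (NOT d AND (d NOR e)) AND NOT (NOT d OR d) AND NOT ((a OR d) NAND a)
De Morgan's: NOT(OR of terms) = AND of negations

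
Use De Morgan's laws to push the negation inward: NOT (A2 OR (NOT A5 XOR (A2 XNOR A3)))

NOT A2 AND NOT (NOT A5 XOR (A2 XNOR A3))
De Morgan's: NOT(OR of terms) = AND of negations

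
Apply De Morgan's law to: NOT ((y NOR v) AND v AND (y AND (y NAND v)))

NOT (y NOR v) OR NOT v OR NOT (y AND (y NAND v))
De Morgan's: NOT(AND of terms) = OR of negations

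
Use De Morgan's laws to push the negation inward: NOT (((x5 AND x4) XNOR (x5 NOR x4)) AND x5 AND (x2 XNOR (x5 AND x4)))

NOT ((x5 AND x4) XNOR (x5 NOR x4)) OR NOT x5 OR NOT (x2 XNOR (x5 AND x4))
De Morgan's: NOT(AND of terms) = OR of negations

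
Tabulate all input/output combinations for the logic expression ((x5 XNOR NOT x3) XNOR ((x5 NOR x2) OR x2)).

x2 | x3 | x5 | Output
---------------------
0 | 0 | 0 | 0
0 | 0 | 1 | 0
0 | 1 | 0 | 1
0 | 1 | 1 | 1
1 | 0 | 0 | 0
1 | 0 | 1 | 1
1 | 1 | 0 | 1
1 | 1 | 1 | 0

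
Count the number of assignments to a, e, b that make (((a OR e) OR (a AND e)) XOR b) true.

Satisfying assignments: (0,0,1), (0,1,0), (1,0,0), (1,1,0)
Count: 4 out of 8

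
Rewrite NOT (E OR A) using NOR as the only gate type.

(((E NOR A) NOR (E NOR A)) NOR ((E NOR A) NOR (E NOR A)))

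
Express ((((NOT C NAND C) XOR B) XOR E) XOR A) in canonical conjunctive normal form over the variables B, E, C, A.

(B OR E OR C OR NOT A) AND (B OR E OR NOT C OR NOT A) AND (B OR NOT E OR C OR A) AND (B OR NOT E OR NOT C OR A) AND (NOT B OR E OR C OR A) AND (NOT B OR E OR NOT C OR A) AND (NOT B OR NOT E OR C OR NOT A) AND (NOT B OR NOT E OR NOT C OR NOT A)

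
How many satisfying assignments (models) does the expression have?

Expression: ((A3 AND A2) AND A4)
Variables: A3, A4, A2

Satisfying assignments: (1,1,1)
Count: 1 out of 8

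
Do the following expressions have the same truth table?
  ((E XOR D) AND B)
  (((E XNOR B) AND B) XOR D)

No. Counterexample: with E=0, D=1, B=0, Expression 1 = 0 but Expression 2 = 1.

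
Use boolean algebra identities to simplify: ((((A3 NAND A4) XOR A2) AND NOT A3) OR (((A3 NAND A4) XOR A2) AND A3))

By distribution ((E AND v) OR (E AND NOT v) = E):
= ((A3 NAND A4) XOR A2)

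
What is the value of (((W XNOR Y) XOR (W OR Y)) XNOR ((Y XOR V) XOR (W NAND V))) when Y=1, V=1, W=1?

Substituting: (((1 XNOR 1) XOR (1 OR 1)) XNOR ((1 XOR 1) XOR (1 NAND 1)))
= 1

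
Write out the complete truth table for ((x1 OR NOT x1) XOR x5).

x1 | x5 | Output
----------------
0 | 0 | 1
0 | 1 | 0
1 | 0 | 1
1 | 1 | 0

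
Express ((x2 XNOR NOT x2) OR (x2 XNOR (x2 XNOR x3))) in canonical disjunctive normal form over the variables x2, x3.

(NOT x2 AND x3) OR (x2 AND x3)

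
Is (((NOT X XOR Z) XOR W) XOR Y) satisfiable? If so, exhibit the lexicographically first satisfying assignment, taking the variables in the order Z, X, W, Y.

Z=0, X=0, W=0, Y=0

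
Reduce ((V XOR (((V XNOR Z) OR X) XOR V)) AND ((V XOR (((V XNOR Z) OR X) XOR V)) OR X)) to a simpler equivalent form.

By absorption (E AND (E OR v) = E) then XOR self-cancellation ((E XOR v) XOR v = E):
= ((V XNOR Z) OR X)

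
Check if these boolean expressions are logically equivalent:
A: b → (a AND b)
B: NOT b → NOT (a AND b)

No, Inverse is not equivalent to original (counterexample: b=1, a=0)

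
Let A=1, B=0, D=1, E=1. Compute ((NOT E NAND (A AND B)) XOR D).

Substituting: ((NOT 1 NAND (1 AND 0)) XOR 1)
= 0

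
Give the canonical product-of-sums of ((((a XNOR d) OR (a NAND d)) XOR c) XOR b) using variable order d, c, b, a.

ΠM(2, 3, 4, 5, 10, 11, 12, 13) = (d OR c OR NOT b OR a) AND (d OR c OR NOT b OR NOT a) AND (d OR NOT c OR b OR a) AND (d OR NOT c OR b OR NOT a) AND (NOT d OR c OR NOT b OR a) AND (NOT d OR c OR NOT b OR NOT a) AND (NOT d OR NOT c OR b OR a) AND (NOT d OR NOT c OR b OR NOT a)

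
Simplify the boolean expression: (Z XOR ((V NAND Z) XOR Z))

By XOR self-cancellation ((E XOR v) XOR v = E):
= (V NAND Z)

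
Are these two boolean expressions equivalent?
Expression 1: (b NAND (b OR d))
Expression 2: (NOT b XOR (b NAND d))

No. Counterexample: with d=0, b=0, Expression 1 = 1 but Expression 2 = 0.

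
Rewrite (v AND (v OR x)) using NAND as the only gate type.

((v NAND ((v NAND v) NAND (x NAND x))) NAND (v NAND ((v NAND v) NAND (x NAND x))))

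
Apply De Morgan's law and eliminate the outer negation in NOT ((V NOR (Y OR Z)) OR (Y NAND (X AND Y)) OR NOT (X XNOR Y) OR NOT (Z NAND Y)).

NOT (V NOR (Y OR Z)) AND NOT (Y NAND (X AND Y)) AND (X XNOR Y) AND (Z NAND Y)
De Morgan's: NOT(OR of terms) = AND of negations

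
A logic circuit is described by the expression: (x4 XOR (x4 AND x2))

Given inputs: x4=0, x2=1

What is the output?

Substituting: (0 XOR (0 AND 1))
= 0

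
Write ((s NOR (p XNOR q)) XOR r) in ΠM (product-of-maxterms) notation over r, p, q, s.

ΠM(0, 1, 3, 5, 6, 7, 10, 12) = (r OR p OR q OR s) AND (r OR p OR q OR NOT s) AND (r OR p OR NOT q OR NOT s) AND (r OR NOT p OR q OR NOT s) AND (r OR NOT p OR NOT q OR s) AND (r OR NOT p OR NOT q OR NOT s) AND (NOT r OR p OR NOT q OR s) AND (NOT r OR NOT p OR q OR s)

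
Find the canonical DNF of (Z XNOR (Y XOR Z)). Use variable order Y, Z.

(NOT Y AND NOT Z) OR (NOT Y AND Z)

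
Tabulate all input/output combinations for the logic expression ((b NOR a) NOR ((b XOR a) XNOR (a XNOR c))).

c | a | b | Output
------------------
0 | 0 | 0 | 0
0 | 0 | 1 | 0
0 | 1 | 0 | 1
0 | 1 | 1 | 0
1 | 0 | 0 | 0
1 | 0 | 1 | 1
1 | 1 | 0 | 0
1 | 1 | 1 | 1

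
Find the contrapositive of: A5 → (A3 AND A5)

Contrapositive: NOT (A3 AND A5) → NOT A5
Note: A statement and its contrapositive are logically equivalent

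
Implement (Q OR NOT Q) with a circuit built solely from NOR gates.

((Q NOR (Q NOR Q)) NOR (Q NOR (Q NOR Q)))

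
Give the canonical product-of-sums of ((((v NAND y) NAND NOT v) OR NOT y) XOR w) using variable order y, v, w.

ΠM(1, 3, 4, 7) = (y OR v OR NOT w) AND (y OR NOT v OR NOT w) AND (NOT y OR v OR w) AND (NOT y OR NOT v OR NOT w)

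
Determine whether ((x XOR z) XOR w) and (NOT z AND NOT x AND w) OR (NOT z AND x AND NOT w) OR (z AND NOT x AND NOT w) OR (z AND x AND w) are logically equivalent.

Yes, they are equivalent — the two output columns agree on all 8 assignments:
z | x | w | Expression 1 | Expression 2
---------------------------------------
0 | 0 | 0 | 0 | 0
0 | 0 | 1 | 1 | 1
0 | 1 | 0 | 1 | 1
0 | 1 | 1 | 0 | 0
1 | 0 | 0 | 1 | 1
1 | 0 | 1 | 0 | 0
1 | 1 | 0 | 0 | 0
1 | 1 | 1 | 1 | 1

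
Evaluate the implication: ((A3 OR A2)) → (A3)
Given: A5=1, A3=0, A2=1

Antecedent ((A3 OR A2)) = 1; consequent (A3) = 0.
1 → 0 = 0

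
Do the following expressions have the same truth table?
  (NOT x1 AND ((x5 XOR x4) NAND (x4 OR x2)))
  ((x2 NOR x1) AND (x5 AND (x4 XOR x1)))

No. Counterexample: with x2=0, x5=0, x4=0, x1=0, Expression 1 = 1 but Expression 2 = 0.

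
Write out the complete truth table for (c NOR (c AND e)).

c | e | Output
--------------
0 | 0 | 1
0 | 1 | 1
1 | 0 | 0
1 | 1 | 0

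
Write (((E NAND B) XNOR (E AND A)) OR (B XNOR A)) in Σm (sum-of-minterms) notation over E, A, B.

Σm(0, 3, 4, 5, 6, 7) = (NOT E AND NOT A AND NOT B) OR (NOT E AND A AND B) OR (E AND NOT A AND NOT B) OR (E AND NOT A AND B) OR (E AND A AND NOT B) OR (E AND A AND B)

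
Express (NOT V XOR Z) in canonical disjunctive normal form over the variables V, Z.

(NOT V AND NOT Z) OR (V AND Z)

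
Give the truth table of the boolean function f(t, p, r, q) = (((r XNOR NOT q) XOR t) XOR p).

t | p | r | q | Output
----------------------
0 | 0 | 0 | 0 | 0
0 | 0 | 0 | 1 | 1
0 | 0 | 1 | 0 | 1
0 | 0 | 1 | 1 | 0
0 | 1 | 0 | 0 | 1
0 | 1 | 0 | 1 | 0
0 | 1 | 1 | 0 | 0
0 | 1 | 1 | 1 | 1
1 | 0 | 0 | 0 | 1
1 | 0 | 0 | 1 | 0
1 | 0 | 1 | 0 | 0
1 | 0 | 1 | 1 | 1
1 | 1 | 0 | 0 | 0
1 | 1 | 0 | 1 | 1
1 | 1 | 1 | 0 | 1
1 | 1 | 1 | 1 | 0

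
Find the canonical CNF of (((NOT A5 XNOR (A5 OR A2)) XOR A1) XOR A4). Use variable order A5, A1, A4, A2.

(A5 OR A1 OR A4 OR A2) AND (A5 OR A1 OR NOT A4 OR NOT A2) AND (A5 OR NOT A1 OR A4 OR NOT A2) AND (A5 OR NOT A1 OR NOT A4 OR A2) AND (NOT A5 OR A1 OR A4 OR A2) AND (NOT A5 OR A1 OR A4 OR NOT A2) AND (NOT A5 OR NOT A1 OR NOT A4 OR A2) AND (NOT A5 OR NOT A1 OR NOT A4 OR NOT A2)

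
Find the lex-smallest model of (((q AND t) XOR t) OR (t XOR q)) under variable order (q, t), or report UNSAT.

q=0, t=1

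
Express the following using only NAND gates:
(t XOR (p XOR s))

((t NAND (t NAND ((p NAND (p NAND s)) NAND (s NAND (p NAND s))))) NAND (((p NAND (p NAND s)) NAND (s NAND (p NAND s))) NAND (t NAND ((p NAND (p NAND s)) NAND (s NAND (p NAND s))))))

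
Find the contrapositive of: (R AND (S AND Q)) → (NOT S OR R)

Contrapositive: NOT (NOT S OR R) → NOT (R AND (S AND Q))
Note: A statement and its contrapositive are logically equivalent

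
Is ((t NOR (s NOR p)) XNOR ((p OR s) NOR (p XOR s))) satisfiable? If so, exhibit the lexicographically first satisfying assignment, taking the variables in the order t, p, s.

t=1, p=0, s=1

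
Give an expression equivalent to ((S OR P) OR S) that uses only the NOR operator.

((((S NOR P) NOR (S NOR P)) NOR S) NOR (((S NOR P) NOR (S NOR P)) NOR S))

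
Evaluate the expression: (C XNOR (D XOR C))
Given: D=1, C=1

Substituting: (1 XNOR (1 XOR 1))
= 0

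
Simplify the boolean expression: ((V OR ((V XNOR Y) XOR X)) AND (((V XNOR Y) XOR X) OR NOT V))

By distribution ((E OR v) AND (E OR NOT v) = E):
= ((V XNOR Y) XOR X)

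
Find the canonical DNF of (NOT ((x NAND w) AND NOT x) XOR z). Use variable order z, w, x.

(NOT z AND NOT w AND x) OR (NOT z AND w AND x) OR (z AND NOT w AND NOT x) OR (z AND w AND NOT x)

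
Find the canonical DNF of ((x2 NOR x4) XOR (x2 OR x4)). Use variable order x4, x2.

(NOT x4 AND NOT x2) OR (NOT x4 AND x2) OR (x4 AND NOT x2) OR (x4 AND x2)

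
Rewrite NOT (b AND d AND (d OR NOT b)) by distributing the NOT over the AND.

NOT b OR NOT d OR NOT (d OR NOT b)
De Morgan's: NOT(AND of terms) = OR of negations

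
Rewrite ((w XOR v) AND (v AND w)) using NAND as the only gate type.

((((w NAND (w NAND v)) NAND (v NAND (w NAND v))) NAND ((v NAND w) NAND (v NAND w))) NAND (((w NAND (w NAND v)) NAND (v NAND (w NAND v))) NAND ((v NAND w) NAND (v NAND w))))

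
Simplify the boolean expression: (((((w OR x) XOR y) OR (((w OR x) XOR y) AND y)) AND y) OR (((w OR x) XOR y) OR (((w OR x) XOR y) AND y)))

By absorption (E OR (E AND v) = E) then absorption (E OR (E AND v) = E):
= ((w OR x) XOR y)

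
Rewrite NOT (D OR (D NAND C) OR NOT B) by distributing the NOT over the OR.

NOT D AND NOT (D NAND C) AND B
De Morgan's: NOT(OR of terms) = AND of negations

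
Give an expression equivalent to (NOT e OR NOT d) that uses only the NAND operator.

(((e NAND e) NAND (e NAND e)) NAND ((d NAND d) NAND (d NAND d)))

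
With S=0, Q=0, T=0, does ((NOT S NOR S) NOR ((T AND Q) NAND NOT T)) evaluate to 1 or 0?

Substituting: ((NOT 0 NOR 0) NOR ((0 AND 0) NAND NOT 0))
= 0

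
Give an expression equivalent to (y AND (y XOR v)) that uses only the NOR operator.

((y NOR y) NOR (((((y NOR v) NOR (y NOR v)) NOR ((y NOR v) NOR (y NOR v))) NOR ((((y NOR y) NOR (v NOR v)) NOR ((y NOR y) NOR (v NOR v))) NOR (((y NOR y) NOR (v NOR v)) NOR ((y NOR y) NOR (v NOR v))))) NOR ((((y NOR v) NOR (y NOR v)) NOR ((y NOR v) NOR (y NOR v))) NOR ((((y NOR y) NOR (v NOR v)) NOR ((y NOR y) NOR (v NOR v))) NOR (((y NOR y) NOR (v NOR v)) NOR ((y NOR y) NOR (v NOR v)))))))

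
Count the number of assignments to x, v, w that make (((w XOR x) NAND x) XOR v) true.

Satisfying assignments: (0,0,0), (0,0,1), (1,0,1), (1,1,0)
Count: 4 out of 8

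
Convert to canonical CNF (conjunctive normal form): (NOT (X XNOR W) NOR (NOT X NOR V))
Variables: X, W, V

(X OR NOT W OR V) AND (X OR NOT W OR NOT V) AND (NOT X OR W OR V) AND (NOT X OR W OR NOT V) AND (NOT X OR NOT W OR V)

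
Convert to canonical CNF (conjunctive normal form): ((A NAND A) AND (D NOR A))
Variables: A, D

(A OR NOT D) AND (NOT A OR D) AND (NOT A OR NOT D)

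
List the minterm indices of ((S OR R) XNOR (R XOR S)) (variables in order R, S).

Σm(0, 1, 2) = (NOT R AND NOT S) OR (NOT R AND S) OR (R AND NOT S)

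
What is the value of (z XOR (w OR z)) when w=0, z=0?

Substituting: (0 XOR (0 OR 0))
= 0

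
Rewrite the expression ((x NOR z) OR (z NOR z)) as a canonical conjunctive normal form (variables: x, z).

(x OR NOT z) AND (NOT x OR NOT z)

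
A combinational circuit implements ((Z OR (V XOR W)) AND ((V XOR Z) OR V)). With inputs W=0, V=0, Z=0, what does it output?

Substituting: ((0 OR (0 XOR 0)) AND ((0 XOR 0) OR 0))
= 0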